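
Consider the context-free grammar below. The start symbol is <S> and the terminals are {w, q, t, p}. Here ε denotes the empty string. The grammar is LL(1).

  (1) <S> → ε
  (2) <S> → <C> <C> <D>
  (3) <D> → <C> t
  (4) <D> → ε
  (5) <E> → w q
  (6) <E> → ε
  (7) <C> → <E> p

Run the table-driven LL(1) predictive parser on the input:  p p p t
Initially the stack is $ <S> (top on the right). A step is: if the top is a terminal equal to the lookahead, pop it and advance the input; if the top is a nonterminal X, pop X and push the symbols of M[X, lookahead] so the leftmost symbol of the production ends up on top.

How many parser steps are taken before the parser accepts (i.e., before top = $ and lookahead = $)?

step 1: stack=$ <S>  input=p p p t $  — expand <S> → <C> <C> <D>
step 2: stack=$ <D> <C> <C>  input=p p p t $  — expand <C> → <E> p
step 3: stack=$ <D> <C> p <E>  input=p p p t $  — expand <E> → ε
step 4: stack=$ <D> <C> p  input=p p p t $  — match p
step 5: stack=$ <D> <C>  input=p p t $  — expand <C> → <E> p
step 6: stack=$ <D> p <E>  input=p p t $  — expand <E> → ε
step 7: stack=$ <D> p  input=p p t $  — match p
step 8: stack=$ <D>  input=p t $  — expand <D> → <C> t
step 9: stack=$ t <C>  input=p t $  — expand <C> → <E> p
step 10: stack=$ t p <E>  input=p t $  — expand <E> → ε
step 11: stack=$ t p  input=p t $  — match p
step 12: stack=$ t  input=t $  — match t
Accept reached after 12 steps.

12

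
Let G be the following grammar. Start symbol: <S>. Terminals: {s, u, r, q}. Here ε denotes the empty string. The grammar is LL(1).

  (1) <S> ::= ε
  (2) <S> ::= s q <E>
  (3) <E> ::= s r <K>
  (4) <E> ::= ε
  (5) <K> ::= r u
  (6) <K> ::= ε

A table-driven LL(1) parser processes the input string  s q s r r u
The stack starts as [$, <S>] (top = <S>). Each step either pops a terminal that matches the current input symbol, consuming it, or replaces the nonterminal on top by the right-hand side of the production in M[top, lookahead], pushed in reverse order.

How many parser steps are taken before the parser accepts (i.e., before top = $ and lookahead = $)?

step 1: stack=$ <S>  input=s q s r r u $  — expand <S> ::= s q <E>
step 2: stack=$ <E> q s  input=s q s r r u $  — match s
step 3: stack=$ <E> q  input=q s r r u $  — match q
step 4: stack=$ <E>  input=s r r u $  — expand <E> ::= s r <K>
step 5: stack=$ <K> r s  input=s r r u $  — match s
step 6: stack=$ <K> r  input=r r u $  — match r
step 7: stack=$ <K>  input=r u $  — expand <K> ::= r u
step 8: stack=$ u r  input=r u $  — match r
step 9: stack=$ u  input=u $  — match u
Accept reached after 9 steps.

9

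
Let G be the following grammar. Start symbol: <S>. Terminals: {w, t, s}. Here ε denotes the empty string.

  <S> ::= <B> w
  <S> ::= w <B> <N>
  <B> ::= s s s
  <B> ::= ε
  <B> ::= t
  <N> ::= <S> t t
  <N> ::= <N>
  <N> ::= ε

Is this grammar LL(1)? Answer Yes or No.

FIRST(<S>) = {s, t, w}
FIRST(<B>) = {ε, s, t}
FIRST(<N>) = {ε, s, t, w}
FOLLOW(<S>) = {$, t}
FOLLOW(<B>) = {$, s, t, w}
FOLLOW(<N>) = {$, t}
Cell M[<B>, s] receives both <B> ::= s s s and <B> ::= ε — the grammar is not LL(1).

No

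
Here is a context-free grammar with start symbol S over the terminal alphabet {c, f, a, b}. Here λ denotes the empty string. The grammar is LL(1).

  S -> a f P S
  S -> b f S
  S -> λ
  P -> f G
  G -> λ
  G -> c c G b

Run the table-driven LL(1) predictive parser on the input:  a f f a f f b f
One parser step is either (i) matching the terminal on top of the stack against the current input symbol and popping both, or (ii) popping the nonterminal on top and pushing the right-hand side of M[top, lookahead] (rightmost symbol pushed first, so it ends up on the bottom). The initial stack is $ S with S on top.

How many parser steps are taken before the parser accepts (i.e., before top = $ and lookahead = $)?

      Stack      Input              Action
   1  $ S        a f f a f f b f $  expand S -> a f P S
   2  $ S P f a  a f f a f f b f $  match a
   3  $ S P f    f f a f f b f $    match f
   4  $ S P      f a f f b f $      expand P -> f G
   5  $ S G f    f a f f b f $      match f
   6  $ S G      a f f b f $        expand G -> λ
   7  $ S        a f f b f $        expand S -> a f P S
   8  $ S P f a  a f f b f $        match a
   9  $ S P f    f f b f $          match f
  10  $ S P      f b f $            expand P -> f G
  11  $ S G f    f b f $            match f
  12  $ S G      b f $              expand G -> λ
  13  $ S        b f $              expand S -> b f S
  14  $ S f b    b f $              match b
  15  $ S f      f $                match f
  16  $ S        $                  expand S -> λ
Accept reached after 16 steps.

16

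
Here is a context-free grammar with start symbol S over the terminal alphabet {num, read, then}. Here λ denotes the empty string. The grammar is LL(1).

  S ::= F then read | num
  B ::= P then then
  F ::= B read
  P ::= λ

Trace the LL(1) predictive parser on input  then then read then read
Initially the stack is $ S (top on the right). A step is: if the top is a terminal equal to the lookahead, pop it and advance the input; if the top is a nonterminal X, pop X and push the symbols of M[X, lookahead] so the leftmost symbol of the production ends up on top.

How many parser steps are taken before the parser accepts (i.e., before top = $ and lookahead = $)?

step 1: stack=$ S  input=then then read then read $  — expand S ::= F then read
step 2: stack=$ read then F  input=then then read then read $  — expand F ::= B read
step 3: stack=$ read then read B  input=then then read then read $  — expand B ::= P then then
step 4: stack=$ read then read then then P  input=then then read then read $  — expand P ::= λ
step 5: stack=$ read then read then then  input=then then read then read $  — match then
step 6: stack=$ read then read then  input=then read then read $  — match then
step 7: stack=$ read then read  input=read then read $  — match read
step 8: stack=$ read then  input=then read $  — match then
step 9: stack=$ read  input=read $  — match read
Accept reached after 9 steps.

9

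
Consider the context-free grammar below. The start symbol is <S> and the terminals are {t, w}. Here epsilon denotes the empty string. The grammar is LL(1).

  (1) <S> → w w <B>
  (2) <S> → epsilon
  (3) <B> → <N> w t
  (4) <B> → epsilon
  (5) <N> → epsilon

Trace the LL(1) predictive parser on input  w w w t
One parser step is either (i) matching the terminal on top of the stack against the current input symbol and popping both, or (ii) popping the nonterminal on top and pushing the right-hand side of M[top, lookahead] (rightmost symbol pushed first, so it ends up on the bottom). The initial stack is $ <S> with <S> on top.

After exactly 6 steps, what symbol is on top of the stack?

t

step 1: stack=$ <S>  input=w w w t $  — expand <S> → w w <B>
step 2: stack=$ <B> w w  input=w w w t $  — match w
step 3: stack=$ <B> w  input=w w t $  — match w
step 4: stack=$ <B>  input=w t $  — expand <B> → <N> w t
step 5: stack=$ t w <N>  input=w t $  — expand <N> → epsilon
step 6: stack=$ t w  input=w t $  — match w
Stack after step 6: $ t (top = t).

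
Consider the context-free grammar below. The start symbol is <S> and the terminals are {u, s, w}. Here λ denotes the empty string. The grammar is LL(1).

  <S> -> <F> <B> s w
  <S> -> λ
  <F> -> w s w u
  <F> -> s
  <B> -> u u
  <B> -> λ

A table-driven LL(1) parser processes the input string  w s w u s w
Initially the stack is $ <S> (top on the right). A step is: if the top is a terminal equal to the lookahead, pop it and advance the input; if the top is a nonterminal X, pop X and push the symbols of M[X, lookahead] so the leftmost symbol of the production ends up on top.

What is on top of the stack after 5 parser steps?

u

     Stack              Input          Action
  1  $ <S>              w s w u s w $  expand <S> -> <F> <B> s w
  2  $ w s <B> <F>      w s w u s w $  expand <F> -> w s w u
  3  $ w s <B> u w s w  w s w u s w $  match w
  4  $ w s <B> u w s    s w u s w $    match s
  5  $ w s <B> u w      w u s w $      match w
Stack after step 5: $ w s <B> u (top = u).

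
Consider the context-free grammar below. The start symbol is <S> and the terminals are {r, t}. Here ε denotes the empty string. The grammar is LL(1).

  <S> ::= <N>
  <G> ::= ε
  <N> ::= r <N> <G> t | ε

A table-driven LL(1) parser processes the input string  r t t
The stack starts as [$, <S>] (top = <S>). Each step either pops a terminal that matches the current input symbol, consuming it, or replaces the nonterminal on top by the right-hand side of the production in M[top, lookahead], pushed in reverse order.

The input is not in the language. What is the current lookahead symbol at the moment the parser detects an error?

t

     Stack          Input    Action
  1  $ <S>          r t t $  expand <S> ::= <N>
  2  $ <N>          r t t $  expand <N> ::= r <N> <G> t
  3  $ t <G> <N> r  r t t $  match r
  4  $ t <G> <N>    t t $    expand <N> ::= ε
  5  $ t <G>        t t $    expand <G> ::= ε
  6  $ t            t t $    match t
  7  $              t $      error: stack empty but input remains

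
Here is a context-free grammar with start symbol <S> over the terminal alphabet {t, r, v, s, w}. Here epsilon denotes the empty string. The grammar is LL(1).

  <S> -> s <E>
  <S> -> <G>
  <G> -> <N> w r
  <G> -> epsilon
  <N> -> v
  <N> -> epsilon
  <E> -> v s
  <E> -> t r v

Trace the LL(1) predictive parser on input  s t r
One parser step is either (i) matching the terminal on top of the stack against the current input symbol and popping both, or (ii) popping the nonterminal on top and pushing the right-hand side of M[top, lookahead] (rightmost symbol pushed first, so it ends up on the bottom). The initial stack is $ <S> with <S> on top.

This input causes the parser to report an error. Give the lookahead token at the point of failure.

$

     Stack    Input    Action
  1  $ <S>    s t r $  expand <S> -> s <E>
  2  $ <E> s  s t r $  match s
  3  $ <E>    t r $    expand <E> -> t r v
  4  $ v r t  t r $    match t
  5  $ v r    r $      match r
  6  $ v      $        error: top is terminal v but lookahead is $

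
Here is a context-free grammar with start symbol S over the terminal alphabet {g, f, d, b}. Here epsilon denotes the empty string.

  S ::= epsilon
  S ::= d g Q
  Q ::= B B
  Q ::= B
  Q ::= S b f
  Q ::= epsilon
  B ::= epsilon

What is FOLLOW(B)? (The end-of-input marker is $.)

{$, b}

FIRST(S) = {epsilon, d}
FIRST(B) = {epsilon}
FIRST(Q) = {epsilon, b, d}  (via B B, B, S b f)
FOLLOW(S) includes $ since S is the start symbol.
FOLLOW(S): in Q::=S b f, S is followed by b f with FIRST {b}. Thus FOLLOW(S) = {$, b}.
FOLLOW(Q): in S::=d g Q, the suffix after Q is empty, so FOLLOW(Q) ⊇ FOLLOW(S) = {$, b}. Thus FOLLOW(Q) = {$, b}.
FOLLOW(B): in Q::=B B (occurrence 1), B is followed by B with FIRST {epsilon}; in Q::=B B (occurrence 1), the suffix after B is nullable, so FOLLOW(B) ⊇ FOLLOW(Q) = {$, b}; in Q::=B B (occurrence 2), the suffix after B is empty, so FOLLOW(B) ⊇ FOLLOW(Q) = {$, b}; in Q::=B, the suffix after B is empty, so FOLLOW(B) ⊇ FOLLOW(Q) = {$, b}. Thus FOLLOW(B) = {$, b}.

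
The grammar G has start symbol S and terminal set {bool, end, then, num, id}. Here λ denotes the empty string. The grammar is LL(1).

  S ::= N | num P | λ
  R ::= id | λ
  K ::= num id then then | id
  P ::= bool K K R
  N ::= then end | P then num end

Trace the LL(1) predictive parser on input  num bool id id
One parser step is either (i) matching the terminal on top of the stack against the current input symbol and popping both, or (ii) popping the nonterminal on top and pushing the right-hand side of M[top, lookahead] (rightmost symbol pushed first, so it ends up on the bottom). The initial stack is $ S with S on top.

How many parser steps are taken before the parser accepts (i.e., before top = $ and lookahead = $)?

     Stack         Input             Action
  1  $ S           num bool id id $  expand S ::= num P
  2  $ P num       num bool id id $  match num
  3  $ P           bool id id $      expand P ::= bool K K R
  4  $ R K K bool  bool id id $      match bool
  5  $ R K K       id id $           expand K ::= id
  6  $ R K id      id id $           match id
  7  $ R K         id $              expand K ::= id
  8  $ R id        id $              match id
  9  $ R           $                 expand R ::= λ
Accept reached after 9 steps.

9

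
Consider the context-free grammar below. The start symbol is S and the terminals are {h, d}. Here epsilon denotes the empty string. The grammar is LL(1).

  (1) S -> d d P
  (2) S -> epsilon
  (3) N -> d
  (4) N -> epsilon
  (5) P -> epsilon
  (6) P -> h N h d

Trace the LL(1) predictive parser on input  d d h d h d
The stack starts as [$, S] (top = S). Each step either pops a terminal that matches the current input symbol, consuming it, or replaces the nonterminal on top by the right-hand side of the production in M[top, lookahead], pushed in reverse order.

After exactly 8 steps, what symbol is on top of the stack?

d

     Stack      Input          Action
  1  $ S        d d h d h d $  expand S -> d d P
  2  $ P d d    d d h d h d $  match d
  3  $ P d      d h d h d $    match d
  4  $ P        h d h d $      expand P -> h N h d
  5  $ d h N h  h d h d $      match h
  6  $ d h N    d h d $        expand N -> d
  7  $ d h d    d h d $        match d
  8  $ d h      h d $          match h
Stack after step 8: $ d (top = d).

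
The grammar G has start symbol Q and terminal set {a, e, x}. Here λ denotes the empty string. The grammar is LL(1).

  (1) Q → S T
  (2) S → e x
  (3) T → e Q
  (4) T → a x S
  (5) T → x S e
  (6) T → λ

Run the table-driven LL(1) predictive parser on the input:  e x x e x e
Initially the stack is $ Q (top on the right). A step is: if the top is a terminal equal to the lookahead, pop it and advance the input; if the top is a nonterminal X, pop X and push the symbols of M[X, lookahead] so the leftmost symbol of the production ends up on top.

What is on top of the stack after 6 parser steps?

     Stack    Input          Action
  1  $ Q      e x x e x e $  expand Q → S T
  2  $ T S    e x x e x e $  expand S → e x
  3  $ T x e  e x x e x e $  match e
  4  $ T x    x x e x e $    match x
  5  $ T      x e x e $      expand T → x S e
  6  $ e S x  x e x e $      match x
Stack after step 6: $ e S (top = S).

S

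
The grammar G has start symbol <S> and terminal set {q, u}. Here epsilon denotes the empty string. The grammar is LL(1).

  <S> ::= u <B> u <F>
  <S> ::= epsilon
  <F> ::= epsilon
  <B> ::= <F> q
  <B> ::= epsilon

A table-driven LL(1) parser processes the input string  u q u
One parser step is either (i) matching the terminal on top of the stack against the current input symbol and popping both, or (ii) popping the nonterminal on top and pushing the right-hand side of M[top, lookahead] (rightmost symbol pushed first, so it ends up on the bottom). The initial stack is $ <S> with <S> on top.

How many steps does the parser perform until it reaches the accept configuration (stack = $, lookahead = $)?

     Stack          Input    Action
  1  $ <S>          u q u $  expand <S> ::= u <B> u <F>
  2  $ <F> u <B> u  u q u $  match u
  3  $ <F> u <B>    q u $    expand <B> ::= <F> q
  4  $ <F> u q <F>  q u $    expand <F> ::= epsilon
  5  $ <F> u q      q u $    match q
  6  $ <F> u        u $      match u
  7  $ <F>          $        expand <F> ::= epsilon
Accept reached after 7 steps.

7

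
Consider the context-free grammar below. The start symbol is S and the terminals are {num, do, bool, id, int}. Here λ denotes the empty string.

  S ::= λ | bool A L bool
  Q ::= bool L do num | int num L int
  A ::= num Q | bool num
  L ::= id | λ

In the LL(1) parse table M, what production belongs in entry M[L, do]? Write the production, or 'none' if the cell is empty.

L ::= λ

FIRST(S): from S::=λ we get {λ}; from S::=bool A L bool we get {bool}. So FIRST(S) = {λ, bool}.
FIRST(Q): from Q::=bool L do num we get {bool}; from Q::=int num L int we get {int}. So FIRST(Q) = {bool, int}.
FIRST(A): from A::=num Q we get {num}; from A::=bool num we get {bool}. So FIRST(A) = {bool, num}.
FIRST(L): from L::=id we get {id}; from L::=λ we get {λ}. So FIRST(L) = {λ, id}.
FOLLOW(S) includes $ since S is the start symbol.
FOLLOW(L): in S::=bool A L bool, L is followed by bool with FIRST {bool}; in Q::=bool L do num, L is followed by do num with FIRST {do}; in Q::=int num L int, L is followed by int with FIRST {int}. Thus FOLLOW(L) = {bool, do, int}.
For L ::= id: FIRST(id) = {id}, so it goes in M[L, t] for t ∈ {id}.
For L ::= λ: FIRST(λ) = {λ}, so it goes in M[L, t] for t ∈ {}; since λ ∈ FIRST, also for every t ∈ FOLLOW(L) = {bool, do, int}.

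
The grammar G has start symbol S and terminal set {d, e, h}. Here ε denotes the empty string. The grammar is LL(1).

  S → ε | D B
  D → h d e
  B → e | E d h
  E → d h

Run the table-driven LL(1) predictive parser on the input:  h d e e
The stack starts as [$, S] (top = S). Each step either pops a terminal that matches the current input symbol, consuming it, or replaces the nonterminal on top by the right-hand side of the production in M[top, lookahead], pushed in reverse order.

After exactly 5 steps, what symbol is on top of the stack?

     Stack      Input      Action
  1  $ S        h d e e $  expand S → D B
  2  $ B D      h d e e $  expand D → h d e
  3  $ B e d h  h d e e $  match h
  4  $ B e d    d e e $    match d
  5  $ B e      e e $      match e
Stack after step 5: $ B (top = B).

B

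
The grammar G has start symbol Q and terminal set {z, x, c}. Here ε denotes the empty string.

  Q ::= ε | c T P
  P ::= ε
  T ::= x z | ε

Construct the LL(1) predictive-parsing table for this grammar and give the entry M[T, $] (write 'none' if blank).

T ::= ε

FIRST(Q): from Q::=ε we get {ε}; from Q::=c T P we get {c}. So FIRST(Q) = {ε, c}.
FIRST(P): from P::=ε we get {ε}. So FIRST(P) = {ε}.
FIRST(T): from T::=x z we get {x}; from T::=ε we get {ε}. So FIRST(T) = {ε, x}.
FOLLOW(Q) includes $ since Q is the start symbol.
FOLLOW(Q): Q appears on no right-hand side. Thus FOLLOW(Q) = {$}.
FOLLOW(T): in Q::=c T P, T is followed by P with FIRST {ε}; in Q::=c T P, the suffix after T is nullable, so FOLLOW(T) ⊇ FOLLOW(Q) = {$}. Thus FOLLOW(T) = {$}.
For T ::= x z: FIRST(x z) = {x}, so it goes in M[T, t] for t ∈ {x}.
For T ::= ε: FIRST(ε) = {ε}, so it goes in M[T, t] for t ∈ {}; since ε ∈ FIRST, also for every t ∈ FOLLOW(T) = {$}.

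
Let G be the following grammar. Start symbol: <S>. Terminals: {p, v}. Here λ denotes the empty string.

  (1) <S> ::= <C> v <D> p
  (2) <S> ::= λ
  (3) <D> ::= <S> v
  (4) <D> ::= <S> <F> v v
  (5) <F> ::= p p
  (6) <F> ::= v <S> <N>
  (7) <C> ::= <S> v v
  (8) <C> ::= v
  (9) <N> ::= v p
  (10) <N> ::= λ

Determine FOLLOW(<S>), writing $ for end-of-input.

FIRST(<F>) = {p, v}
FIRST(<N>) = {λ, v}
FIRST(<S>) = {λ, v}  (via <C> v <D> p)
FIRST(<D>) = {p, v}  (via <S> v, <S> <F> v v)
FIRST(<C>) = {v}  (via <S> v v)
FOLLOW(<S>) includes $ since <S> is the start symbol.
FOLLOW(<D>): in <S>::=<C> v <D> p, <D> is followed by p with FIRST {p}. Thus FOLLOW(<D>) = {p}.
FOLLOW(<F>): in <D>::=<S> <F> v v, <F> is followed by v v with FIRST {v}. Thus FOLLOW(<F>) = {v}.
FOLLOW(<S>): in <D>::=<S> v, <S> is followed by v with FIRST {v}; in <D>::=<S> <F> v v, <S> is followed by <F> v v with FIRST {p, v}; in <F>::=v <S> <N>, <S> is followed by <N> with FIRST {λ, v}; in <F>::=v <S> <N>, the suffix after <S> is nullable, so FOLLOW(<S>) ⊇ FOLLOW(<F>) = {v}; in <C>::=<S> v v, <S> is followed by v v with FIRST {v}. Thus FOLLOW(<S>) = {$, p, v}.
FOLLOW(<C>): in <S>::=<C> v <D> p, <C> is followed by v <D> p with FIRST {v}. Thus FOLLOW(<C>) = {v}.
FOLLOW(<N>): in <F>::=v <S> <N>, the suffix after <N> is empty, so FOLLOW(<N>) ⊇ FOLLOW(<F>) = {v}. Thus FOLLOW(<N>) = {v}.

{$, p, v}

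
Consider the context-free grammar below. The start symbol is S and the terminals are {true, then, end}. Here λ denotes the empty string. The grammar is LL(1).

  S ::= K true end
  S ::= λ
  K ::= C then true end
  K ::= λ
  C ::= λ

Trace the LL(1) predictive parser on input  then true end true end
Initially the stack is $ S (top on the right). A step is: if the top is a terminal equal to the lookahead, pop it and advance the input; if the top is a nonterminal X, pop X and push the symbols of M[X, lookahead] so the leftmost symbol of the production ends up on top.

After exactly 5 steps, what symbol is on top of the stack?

end

     Stack                       Input                     Action
  1  $ S                         then true end true end $  expand S ::= K true end
  2  $ end true K                then true end true end $  expand K ::= C then true end
  3  $ end true end true then C  then true end true end $  expand C ::= λ
  4  $ end true end true then    then true end true end $  match then
  5  $ end true end true         true end true end $       match true
Stack after step 5: $ end true end (top = end).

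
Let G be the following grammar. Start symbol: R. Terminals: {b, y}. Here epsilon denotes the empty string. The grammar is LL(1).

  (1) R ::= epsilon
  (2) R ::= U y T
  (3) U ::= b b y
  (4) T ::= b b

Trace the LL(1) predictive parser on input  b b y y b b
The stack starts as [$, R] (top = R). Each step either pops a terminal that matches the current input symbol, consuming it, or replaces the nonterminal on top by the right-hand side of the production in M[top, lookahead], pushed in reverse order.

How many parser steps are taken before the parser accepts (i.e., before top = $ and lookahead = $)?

     Stack        Input          Action
  1  $ R          b b y y b b $  expand R ::= U y T
  2  $ T y U      b b y y b b $  expand U ::= b b y
  3  $ T y y b b  b b y y b b $  match b
  4  $ T y y b    b y y b b $    match b
  5  $ T y y      y y b b $      match y
  6  $ T y        y b b $        match y
  7  $ T          b b $          expand T ::= b b
  8  $ b b        b b $          match b
  9  $ b          b $            match b
Accept reached after 9 steps.

9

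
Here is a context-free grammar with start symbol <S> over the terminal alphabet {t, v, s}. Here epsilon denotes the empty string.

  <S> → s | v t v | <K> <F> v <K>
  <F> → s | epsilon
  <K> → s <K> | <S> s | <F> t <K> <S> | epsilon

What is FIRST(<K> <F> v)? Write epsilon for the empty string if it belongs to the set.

FIRST(<F>): from <F>→s we get {s}; from <F>→epsilon we get {epsilon}. So FIRST(<F>) = {epsilon, s}.
FIRST(<S>): from <S>→s we get {s}; from <S>→v t v we get {v}; from <S>→<K> <F> v <K> we get {s, t, v}. So FIRST(<S>) = {s, t, v}.
FIRST(<K>): from <K>→s <K> we get {s}; from <K>→<S> s we get {s, t, v}; from <K>→<F> t <K> <S> we get {s, t}; from <K>→epsilon we get {epsilon}. So FIRST(<K>) = {epsilon, s, t, v}.
FIRST(<K> <F> v): take FIRST of each symbol in turn, carrying on past any symbol whose FIRST contains epsilon; result {s, t, v}.

{s, t, v}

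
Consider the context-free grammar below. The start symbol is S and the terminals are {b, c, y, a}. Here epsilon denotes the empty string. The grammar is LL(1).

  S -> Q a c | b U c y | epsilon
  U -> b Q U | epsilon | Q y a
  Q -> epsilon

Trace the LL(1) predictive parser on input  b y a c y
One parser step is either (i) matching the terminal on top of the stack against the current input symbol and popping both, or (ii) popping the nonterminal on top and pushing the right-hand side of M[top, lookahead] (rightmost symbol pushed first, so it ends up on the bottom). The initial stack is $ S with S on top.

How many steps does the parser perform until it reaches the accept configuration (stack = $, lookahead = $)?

8

     Stack        Input        Action
  1  $ S          b y a c y $  expand S -> b U c y
  2  $ y c U b    b y a c y $  match b
  3  $ y c U      y a c y $    expand U -> Q y a
  4  $ y c a y Q  y a c y $    expand Q -> epsilon
  5  $ y c a y    y a c y $    match y
  6  $ y c a      a c y $      match a
  7  $ y c        c y $        match c
  8  $ y          y $          match y
Accept reached after 8 steps.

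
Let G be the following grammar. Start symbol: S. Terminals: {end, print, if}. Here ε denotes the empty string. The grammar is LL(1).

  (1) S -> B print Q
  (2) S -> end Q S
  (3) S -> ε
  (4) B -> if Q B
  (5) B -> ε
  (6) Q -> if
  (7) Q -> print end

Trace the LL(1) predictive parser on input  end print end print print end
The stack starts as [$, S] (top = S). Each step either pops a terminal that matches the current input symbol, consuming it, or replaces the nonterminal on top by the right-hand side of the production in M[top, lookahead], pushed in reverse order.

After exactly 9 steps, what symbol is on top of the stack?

print

step 1: stack=$ S  input=end print end print print end $  — expand S -> end Q S
step 2: stack=$ S Q end  input=end print end print print end $  — match end
step 3: stack=$ S Q  input=print end print print end $  — expand Q -> print end
step 4: stack=$ S end print  input=print end print print end $  — match print
step 5: stack=$ S end  input=end print print end $  — match end
step 6: stack=$ S  input=print print end $  — expand S -> B print Q
step 7: stack=$ Q print B  input=print print end $  — expand B -> ε
step 8: stack=$ Q print  input=print print end $  — match print
step 9: stack=$ Q  input=print end $  — expand Q -> print end
Stack after step 9: $ end print (top = print).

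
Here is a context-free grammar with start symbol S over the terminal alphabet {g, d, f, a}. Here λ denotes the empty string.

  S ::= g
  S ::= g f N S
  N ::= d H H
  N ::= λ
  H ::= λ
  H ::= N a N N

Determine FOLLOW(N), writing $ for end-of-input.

{a, d, g}

FIRST(S): from S::=g we get {g}; from S::=g f N S we get {g}. So FIRST(S) = {g}.
FIRST(N): from N::=d H H we get {d}; from N::=λ we get {λ}. So FIRST(N) = {λ, d}.
FIRST(H): from H::=λ we get {λ}; from H::=N a N N we get {a, d}. So FIRST(H) = {λ, a, d}.
FOLLOW(S) includes $ since S is the start symbol.
FOLLOW(S): in S::=g f N S, the suffix after S is empty (adds nothing new). Thus FOLLOW(S) = {$}.
FOLLOW(N): in S::=g f N S, N is followed by S with FIRST {g}; in H::=N a N N (occurrence 1), N is followed by a N N with FIRST {a}; in H::=N a N N (occurrence 2), N is followed by N with FIRST {λ, d}; in H::=N a N N (occurrence 2), the suffix after N is nullable, so FOLLOW(N) ⊇ FOLLOW(H) = {a, d, g}; in H::=N a N N (occurrence 3), the suffix after N is empty, so FOLLOW(N) ⊇ FOLLOW(H) = {a, d, g}. Thus FOLLOW(N) = {a, d, g}.
FOLLOW(H): in N::=d H H (occurrence 1), H is followed by H with FIRST {λ, a, d}; in N::=d H H (occurrence 1), the suffix after H is nullable, so FOLLOW(H) ⊇ FOLLOW(N) = {a, d, g}; in N::=d H H (occurrence 2), the suffix after H is empty, so FOLLOW(H) ⊇ FOLLOW(N) = {a, d, g}. Thus FOLLOW(H) = {a, d, g}.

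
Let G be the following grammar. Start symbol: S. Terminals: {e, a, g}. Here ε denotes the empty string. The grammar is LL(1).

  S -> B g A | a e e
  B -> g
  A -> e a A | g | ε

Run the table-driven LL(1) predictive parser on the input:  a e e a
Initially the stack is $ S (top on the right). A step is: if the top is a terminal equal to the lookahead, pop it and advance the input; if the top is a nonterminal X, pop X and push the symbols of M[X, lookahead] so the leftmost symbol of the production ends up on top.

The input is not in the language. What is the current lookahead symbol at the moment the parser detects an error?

a

     Stack    Input      Action
  1  $ S      a e e a $  expand S -> a e e
  2  $ e e a  a e e a $  match a
  3  $ e e    e e a $    match e
  4  $ e      e a $      match e
  5  $        a $        error: stack empty but input remains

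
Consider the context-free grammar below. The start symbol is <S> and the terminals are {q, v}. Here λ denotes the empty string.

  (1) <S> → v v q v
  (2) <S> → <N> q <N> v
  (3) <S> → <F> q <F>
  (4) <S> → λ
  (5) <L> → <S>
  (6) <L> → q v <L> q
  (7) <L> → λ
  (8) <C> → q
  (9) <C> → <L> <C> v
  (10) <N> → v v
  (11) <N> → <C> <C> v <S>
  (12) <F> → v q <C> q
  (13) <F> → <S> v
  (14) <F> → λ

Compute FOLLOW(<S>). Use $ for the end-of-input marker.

{$, q, v}

FIRST(<S>) = {λ, q, v}  (via <N> q <N> v, <F> q <F>)
FIRST(<L>) = {λ, q, v}  (via <S>)
FIRST(<F>) = {λ, q, v}  (via <S> v)
FIRST(<C>) = {q, v}  (via <L> <C> v)
FIRST(<N>) = {q, v}  (via <C> <C> v <S>)
FOLLOW(<S>) includes $ since <S> is the start symbol.
FOLLOW(<L>): in <L>→q v <L> q, <L> is followed by q with FIRST {q}; in <C>→<L> <C> v, <L> is followed by <C> v with FIRST {q, v}. Thus FOLLOW(<L>) = {q, v}.
FOLLOW(<C>): in <C>→<L> <C> v, <C> is followed by v with FIRST {v}; in <N>→<C> <C> v <S> (occurrence 1), <C> is followed by <C> v <S> with FIRST {q, v}; in <N>→<C> <C> v <S> (occurrence 2), <C> is followed by v <S> with FIRST {v}; in <F>→v q <C> q, <C> is followed by q with FIRST {q}. Thus FOLLOW(<C>) = {q, v}.
FOLLOW(<N>): in <S>→<N> q <N> v (occurrence 1), <N> is followed by q <N> v with FIRST {q}; in <S>→<N> q <N> v (occurrence 2), <N> is followed by v with FIRST {v}. Thus FOLLOW(<N>) = {q, v}.
FOLLOW(<S>): in <L>→<S>, the suffix after <S> is empty, so FOLLOW(<S>) ⊇ FOLLOW(<L>) = {q, v}; in <N>→<C> <C> v <S>, the suffix after <S> is empty, so FOLLOW(<S>) ⊇ FOLLOW(<N>) = {q, v}; in <F>→<S> v, <S> is followed by v with FIRST {v}. Thus FOLLOW(<S>) = {$, q, v}.
FOLLOW(<F>): in <S>→<F> q <F> (occurrence 1), <F> is followed by q <F> with FIRST {q}; in <S>→<F> q <F> (occurrence 2), the suffix after <F> is empty, so FOLLOW(<F>) ⊇ FOLLOW(<S>) = {$, q, v}. Thus FOLLOW(<F>) = {$, q, v}.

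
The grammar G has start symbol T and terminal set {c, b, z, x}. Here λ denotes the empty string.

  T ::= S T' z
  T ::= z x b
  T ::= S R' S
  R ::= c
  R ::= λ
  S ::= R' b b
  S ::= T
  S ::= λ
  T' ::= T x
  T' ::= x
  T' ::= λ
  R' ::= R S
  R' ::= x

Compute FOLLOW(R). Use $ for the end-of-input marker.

FIRST(R) = {λ, c}
FIRST(T) = {λ, b, c, x, z}  (via S T' z, S R' S)
FIRST(T') = {λ, b, c, x, z}  (via T x)
FIRST(S) = {λ, b, c, x, z}  (via R' b b, T)
FIRST(R') = {λ, b, c, x, z}  (via R S)
FOLLOW(T) includes $ since T is the start symbol.
FOLLOW(T'): in T::=S T' z, T' is followed by z with FIRST {z}. Thus FOLLOW(T') = {z}.
FOLLOW(T): in S::=T, the suffix after T is empty, so FOLLOW(T) ⊇ FOLLOW(S) = {$, b, c, x, z}; in T'::=T x, T is followed by x with FIRST {x}. Thus FOLLOW(T) = {$, b, c, x, z}.
FOLLOW(R'): in T::=S R' S, R' is followed by S with FIRST {λ, b, c, x, z}; in T::=S R' S, the suffix after R' is nullable, so FOLLOW(R') ⊇ FOLLOW(T) = {$, b, c, x, z}; in S::=R' b b, R' is followed by b b with FIRST {b}. Thus FOLLOW(R') = {$, b, c, x, z}.
FOLLOW(R): in R'::=R S, R is followed by S with FIRST {λ, b, c, x, z}; in R'::=R S, the suffix after R is nullable, so FOLLOW(R) ⊇ FOLLOW(R') = {$, b, c, x, z}. Thus FOLLOW(R) = {$, b, c, x, z}.
FOLLOW(S): in T::=S T' z, S is followed by T' z with FIRST {b, c, x, z}; in T::=S R' S (occurrence 1), S is followed by R' S with FIRST {λ, b, c, x, z}; in T::=S R' S (occurrence 1), the suffix after S is nullable, so FOLLOW(S) ⊇ FOLLOW(T) = {$, b, c, x, z}; in T::=S R' S (occurrence 2), the suffix after S is empty, so FOLLOW(S) ⊇ FOLLOW(T) = {$, b, c, x, z}; in R'::=R S, the suffix after S is empty, so FOLLOW(S) ⊇ FOLLOW(R') = {$, b, c, x, z}. Thus FOLLOW(S) = {$, b, c, x, z}.

{$, b, c, x, z}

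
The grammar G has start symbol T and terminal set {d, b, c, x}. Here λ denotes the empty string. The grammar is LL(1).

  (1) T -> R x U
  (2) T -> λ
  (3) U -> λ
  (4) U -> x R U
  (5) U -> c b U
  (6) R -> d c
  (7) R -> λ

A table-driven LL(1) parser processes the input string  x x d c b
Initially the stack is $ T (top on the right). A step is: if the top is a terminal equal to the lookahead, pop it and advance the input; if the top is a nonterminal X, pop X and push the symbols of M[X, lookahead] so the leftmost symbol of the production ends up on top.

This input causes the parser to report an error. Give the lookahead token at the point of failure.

step 1: stack=$ T  input=x x d c b $  — expand T -> R x U
step 2: stack=$ U x R  input=x x d c b $  — expand R -> λ
step 3: stack=$ U x  input=x x d c b $  — match x
step 4: stack=$ U  input=x d c b $  — expand U -> x R U
step 5: stack=$ U R x  input=x d c b $  — match x
step 6: stack=$ U R  input=d c b $  — expand R -> d c
step 7: stack=$ U c d  input=d c b $  — match d
step 8: stack=$ U c  input=c b $  — match c
step 9: stack=$ U  input=b $  — error: M[U, b] is empty

b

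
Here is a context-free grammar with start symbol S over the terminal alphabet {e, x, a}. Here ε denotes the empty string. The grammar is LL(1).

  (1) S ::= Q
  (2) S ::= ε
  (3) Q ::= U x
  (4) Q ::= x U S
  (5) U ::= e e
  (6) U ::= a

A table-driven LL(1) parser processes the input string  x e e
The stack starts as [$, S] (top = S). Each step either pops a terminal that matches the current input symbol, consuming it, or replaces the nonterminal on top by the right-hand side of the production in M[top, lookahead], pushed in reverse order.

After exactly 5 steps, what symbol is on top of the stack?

e

step 1: stack=$ S  input=x e e $  — expand S ::= Q
step 2: stack=$ Q  input=x e e $  — expand Q ::= x U S
step 3: stack=$ S U x  input=x e e $  — match x
step 4: stack=$ S U  input=e e $  — expand U ::= e e
step 5: stack=$ S e e  input=e e $  — match e
Stack after step 5: $ S e (top = e).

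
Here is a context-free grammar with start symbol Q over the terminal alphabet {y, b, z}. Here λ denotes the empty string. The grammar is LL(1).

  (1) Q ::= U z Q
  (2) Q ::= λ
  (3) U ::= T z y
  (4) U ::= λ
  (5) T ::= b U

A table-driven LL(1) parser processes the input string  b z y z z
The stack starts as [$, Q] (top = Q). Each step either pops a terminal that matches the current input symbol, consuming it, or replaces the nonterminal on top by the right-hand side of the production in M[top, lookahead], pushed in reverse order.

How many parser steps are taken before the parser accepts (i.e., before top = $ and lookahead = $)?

      Stack          Input        Action
   1  $ Q            b z y z z $  expand Q ::= U z Q
   2  $ Q z U        b z y z z $  expand U ::= T z y
   3  $ Q z y z T    b z y z z $  expand T ::= b U
   4  $ Q z y z U b  b z y z z $  match b
   5  $ Q z y z U    z y z z $    expand U ::= λ
   6  $ Q z y z      z y z z $    match z
   7  $ Q z y        y z z $      match y
   8  $ Q z          z z $        match z
   9  $ Q            z $          expand Q ::= U z Q
  10  $ Q z U        z $          expand U ::= λ
  11  $ Q z          z $          match z
  12  $ Q            $            expand Q ::= λ
Accept reached after 12 steps.

12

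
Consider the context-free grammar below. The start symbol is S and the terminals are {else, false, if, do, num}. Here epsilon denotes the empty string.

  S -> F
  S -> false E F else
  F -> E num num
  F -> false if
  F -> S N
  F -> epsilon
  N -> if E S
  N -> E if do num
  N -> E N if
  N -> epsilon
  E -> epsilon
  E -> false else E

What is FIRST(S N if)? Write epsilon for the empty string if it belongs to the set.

FIRST(E) = {epsilon, false}
FIRST(N) = {epsilon, false, if}  (via E if do num, E N if)
FIRST(S) = {epsilon, false, if, num}  (via F)
FIRST(F) = {epsilon, false, if, num}  (via E num num, S N)
FIRST(S N if): take FIRST of each symbol in turn, carrying on past any symbol whose FIRST contains epsilon; result {false, if, num}.

{false, if, num}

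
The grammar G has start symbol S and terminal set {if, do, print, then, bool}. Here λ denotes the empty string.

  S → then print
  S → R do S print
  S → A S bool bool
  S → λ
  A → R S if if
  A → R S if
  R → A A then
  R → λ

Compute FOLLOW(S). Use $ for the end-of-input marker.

{$, bool, if, print}

FIRST(S): from S→then print we get {then}; from S→R do S print we get {do, if, then}; from S→A S bool bool we get {do, if, then}; from S→λ we get {λ}. So FIRST(S) = {λ, do, if, then}.
FIRST(A): from A→R S if if we get {do, if, then}; from A→R S if we get {do, if, then}. So FIRST(A) = {do, if, then}.
FIRST(R): from R→A A then we get {do, if, then}; from R→λ we get {λ}. So FIRST(R) = {λ, do, if, then}.
FOLLOW(S) includes $ since S is the start symbol.
FOLLOW(S): in S→R do S print, S is followed by print with FIRST {print}; in S→A S bool bool, S is followed by bool bool with FIRST {bool}; in A→R S if if, S is followed by if if with FIRST {if}; in A→R S if, S is followed by if with FIRST {if}. Thus FOLLOW(S) = {$, bool, if, print}.
FOLLOW(A): in S→A S bool bool, A is followed by S bool bool with FIRST {bool, do, if, then}; in R→A A then (occurrence 1), A is followed by A then with FIRST {do, if, then}; in R→A A then (occurrence 2), A is followed by then with FIRST {then}. Thus FOLLOW(A) = {bool, do, if, then}.
FOLLOW(R): in S→R do S print, R is followed by do S print with FIRST {do}; in A→R S if if, R is followed by S if if with FIRST {do, if, then}; in A→R S if, R is followed by S if with FIRST {do, if, then}. Thus FOLLOW(R) = {do, if, then}.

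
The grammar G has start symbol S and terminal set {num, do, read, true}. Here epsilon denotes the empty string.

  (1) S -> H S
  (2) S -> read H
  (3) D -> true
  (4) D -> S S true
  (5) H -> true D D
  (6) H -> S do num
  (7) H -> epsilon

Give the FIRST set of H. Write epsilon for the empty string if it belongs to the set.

{epsilon, read, true}

FIRST(S) = {read, true}  (via H S)
FIRST(D) = {read, true}  (via S S true)
FIRST(H) = {epsilon, read, true}  (via S do num)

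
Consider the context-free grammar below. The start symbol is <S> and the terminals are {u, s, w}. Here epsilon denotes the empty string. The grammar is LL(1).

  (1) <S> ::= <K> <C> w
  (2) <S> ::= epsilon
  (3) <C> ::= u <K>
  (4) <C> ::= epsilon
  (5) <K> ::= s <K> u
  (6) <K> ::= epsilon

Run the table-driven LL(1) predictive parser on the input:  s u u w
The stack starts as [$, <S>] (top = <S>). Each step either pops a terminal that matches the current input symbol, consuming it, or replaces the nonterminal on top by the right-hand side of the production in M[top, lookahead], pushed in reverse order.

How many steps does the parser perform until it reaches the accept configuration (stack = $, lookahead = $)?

9

     Stack            Input      Action
  1  $ <S>            s u u w $  expand <S> ::= <K> <C> w
  2  $ w <C> <K>      s u u w $  expand <K> ::= s <K> u
  3  $ w <C> u <K> s  s u u w $  match s
  4  $ w <C> u <K>    u u w $    expand <K> ::= epsilon
  5  $ w <C> u        u u w $    match u
  6  $ w <C>          u w $      expand <C> ::= u <K>
  7  $ w <K> u        u w $      match u
  8  $ w <K>          w $        expand <K> ::= epsilon
  9  $ w              w $        match w
Accept reached after 9 steps.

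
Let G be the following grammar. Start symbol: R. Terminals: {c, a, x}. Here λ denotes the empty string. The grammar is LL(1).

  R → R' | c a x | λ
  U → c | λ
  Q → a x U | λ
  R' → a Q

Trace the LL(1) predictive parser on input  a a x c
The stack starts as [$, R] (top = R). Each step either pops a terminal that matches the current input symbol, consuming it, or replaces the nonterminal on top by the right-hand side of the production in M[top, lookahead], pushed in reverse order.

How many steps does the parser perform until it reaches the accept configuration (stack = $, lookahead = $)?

8

     Stack    Input      Action
  1  $ R      a a x c $  expand R → R'
  2  $ R'     a a x c $  expand R' → a Q
  3  $ Q a    a a x c $  match a
  4  $ Q      a x c $    expand Q → a x U
  5  $ U x a  a x c $    match a
  6  $ U x    x c $      match x
  7  $ U      c $        expand U → c
  8  $ c      c $        match c
Accept reached after 8 steps.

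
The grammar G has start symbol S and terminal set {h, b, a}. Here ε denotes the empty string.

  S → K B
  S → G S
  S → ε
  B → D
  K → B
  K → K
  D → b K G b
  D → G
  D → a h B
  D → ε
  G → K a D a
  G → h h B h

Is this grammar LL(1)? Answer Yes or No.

No

FIRST(S) = {ε, a, b, h}
FIRST(B) = {ε, a, b, h}
FIRST(K) = {ε, a, b, h}
FIRST(D) = {ε, a, b, h}
FIRST(G) = {a, b, h}
FOLLOW(S) = {$}
FOLLOW(B) = {$, a, b, h}
FOLLOW(K) = {$, a, b, h}
FOLLOW(D) = {$, a, b, h}
FOLLOW(G) = {$, a, b, h}
Cell M[D, a] receives both D → G and D → a h B and D → ε — the grammar is not LL(1).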